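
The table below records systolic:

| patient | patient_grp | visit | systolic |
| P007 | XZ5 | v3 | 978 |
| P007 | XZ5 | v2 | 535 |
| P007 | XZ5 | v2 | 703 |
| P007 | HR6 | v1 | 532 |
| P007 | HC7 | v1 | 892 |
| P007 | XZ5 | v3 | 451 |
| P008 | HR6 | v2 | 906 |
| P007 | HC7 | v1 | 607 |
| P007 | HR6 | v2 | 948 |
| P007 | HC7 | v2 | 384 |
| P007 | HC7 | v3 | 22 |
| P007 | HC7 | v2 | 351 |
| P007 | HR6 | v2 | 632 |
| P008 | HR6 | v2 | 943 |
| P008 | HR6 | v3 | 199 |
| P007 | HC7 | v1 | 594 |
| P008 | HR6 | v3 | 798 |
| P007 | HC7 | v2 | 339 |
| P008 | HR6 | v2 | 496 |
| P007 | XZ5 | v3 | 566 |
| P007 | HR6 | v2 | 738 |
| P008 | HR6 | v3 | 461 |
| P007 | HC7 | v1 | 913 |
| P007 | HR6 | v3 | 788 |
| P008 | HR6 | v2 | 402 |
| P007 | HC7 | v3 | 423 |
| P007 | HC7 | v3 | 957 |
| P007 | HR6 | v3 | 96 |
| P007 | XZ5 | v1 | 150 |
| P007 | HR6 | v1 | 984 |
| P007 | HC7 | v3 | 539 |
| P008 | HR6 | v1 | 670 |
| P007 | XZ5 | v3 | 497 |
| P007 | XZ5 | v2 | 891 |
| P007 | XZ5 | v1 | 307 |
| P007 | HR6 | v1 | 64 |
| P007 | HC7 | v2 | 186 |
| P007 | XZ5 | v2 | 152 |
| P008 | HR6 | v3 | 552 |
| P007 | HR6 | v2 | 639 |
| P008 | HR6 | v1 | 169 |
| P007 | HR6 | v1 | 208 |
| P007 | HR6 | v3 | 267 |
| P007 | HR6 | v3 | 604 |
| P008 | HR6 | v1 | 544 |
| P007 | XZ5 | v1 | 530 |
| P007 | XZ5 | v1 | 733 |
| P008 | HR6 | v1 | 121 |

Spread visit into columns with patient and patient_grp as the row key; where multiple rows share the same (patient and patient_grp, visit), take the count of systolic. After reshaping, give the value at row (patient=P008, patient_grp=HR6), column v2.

Rows with patient=P008, patient_grp=HR6 and visit=v2: systolic values are 906, 943, 496, 402.
4 rows match — count = 4.

4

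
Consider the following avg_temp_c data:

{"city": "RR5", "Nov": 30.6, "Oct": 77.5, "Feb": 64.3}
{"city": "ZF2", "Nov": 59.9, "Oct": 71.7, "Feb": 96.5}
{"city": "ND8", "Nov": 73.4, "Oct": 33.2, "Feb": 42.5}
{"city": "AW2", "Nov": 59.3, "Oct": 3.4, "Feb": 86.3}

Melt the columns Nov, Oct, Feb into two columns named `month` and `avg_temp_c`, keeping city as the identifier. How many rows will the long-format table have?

4 city values × 3 melted columns = 12 rows.

12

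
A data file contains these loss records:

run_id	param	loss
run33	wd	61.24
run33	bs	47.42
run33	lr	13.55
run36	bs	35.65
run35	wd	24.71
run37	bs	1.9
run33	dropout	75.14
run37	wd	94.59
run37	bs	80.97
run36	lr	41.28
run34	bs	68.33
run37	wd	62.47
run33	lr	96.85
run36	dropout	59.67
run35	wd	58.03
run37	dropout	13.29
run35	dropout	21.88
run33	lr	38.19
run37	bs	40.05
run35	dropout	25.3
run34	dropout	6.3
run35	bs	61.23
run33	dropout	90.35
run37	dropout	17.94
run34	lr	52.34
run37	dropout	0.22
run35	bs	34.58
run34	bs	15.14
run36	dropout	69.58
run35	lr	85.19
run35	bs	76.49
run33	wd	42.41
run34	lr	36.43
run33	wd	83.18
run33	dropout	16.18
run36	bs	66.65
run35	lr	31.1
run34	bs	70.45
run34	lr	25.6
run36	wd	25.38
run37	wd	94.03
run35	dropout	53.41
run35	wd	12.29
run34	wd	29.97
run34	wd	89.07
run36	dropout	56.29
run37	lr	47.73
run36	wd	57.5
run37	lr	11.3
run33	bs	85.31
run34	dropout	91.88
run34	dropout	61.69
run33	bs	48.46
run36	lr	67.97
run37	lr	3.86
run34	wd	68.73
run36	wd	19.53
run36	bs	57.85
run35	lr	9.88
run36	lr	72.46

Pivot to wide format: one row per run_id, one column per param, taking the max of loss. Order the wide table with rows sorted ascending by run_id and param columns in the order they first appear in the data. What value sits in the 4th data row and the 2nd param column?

66.65

With rows sorted ascending by run_id, row 4 is run_id=run36. param columns in first-appearance order: wd, bs, lr, dropout; column 2 is bs.
Long rows with run_id=run36, param=bs: max(35.65, 66.65, 57.85) = 66.65.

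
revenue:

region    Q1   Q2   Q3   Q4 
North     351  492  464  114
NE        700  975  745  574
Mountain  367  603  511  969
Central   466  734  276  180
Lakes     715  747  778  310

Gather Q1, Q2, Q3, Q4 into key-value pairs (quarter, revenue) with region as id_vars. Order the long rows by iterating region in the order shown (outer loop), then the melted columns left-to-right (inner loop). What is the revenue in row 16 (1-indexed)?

180

20 rows total (5 × 4). Row 16: index ⌊(16-1)/4⌋ = 3 into region → Central; (16-1) mod 4 = 3 into the melted columns → Q4.
So row 16 is (Central, Q4, 180); revenue = 180.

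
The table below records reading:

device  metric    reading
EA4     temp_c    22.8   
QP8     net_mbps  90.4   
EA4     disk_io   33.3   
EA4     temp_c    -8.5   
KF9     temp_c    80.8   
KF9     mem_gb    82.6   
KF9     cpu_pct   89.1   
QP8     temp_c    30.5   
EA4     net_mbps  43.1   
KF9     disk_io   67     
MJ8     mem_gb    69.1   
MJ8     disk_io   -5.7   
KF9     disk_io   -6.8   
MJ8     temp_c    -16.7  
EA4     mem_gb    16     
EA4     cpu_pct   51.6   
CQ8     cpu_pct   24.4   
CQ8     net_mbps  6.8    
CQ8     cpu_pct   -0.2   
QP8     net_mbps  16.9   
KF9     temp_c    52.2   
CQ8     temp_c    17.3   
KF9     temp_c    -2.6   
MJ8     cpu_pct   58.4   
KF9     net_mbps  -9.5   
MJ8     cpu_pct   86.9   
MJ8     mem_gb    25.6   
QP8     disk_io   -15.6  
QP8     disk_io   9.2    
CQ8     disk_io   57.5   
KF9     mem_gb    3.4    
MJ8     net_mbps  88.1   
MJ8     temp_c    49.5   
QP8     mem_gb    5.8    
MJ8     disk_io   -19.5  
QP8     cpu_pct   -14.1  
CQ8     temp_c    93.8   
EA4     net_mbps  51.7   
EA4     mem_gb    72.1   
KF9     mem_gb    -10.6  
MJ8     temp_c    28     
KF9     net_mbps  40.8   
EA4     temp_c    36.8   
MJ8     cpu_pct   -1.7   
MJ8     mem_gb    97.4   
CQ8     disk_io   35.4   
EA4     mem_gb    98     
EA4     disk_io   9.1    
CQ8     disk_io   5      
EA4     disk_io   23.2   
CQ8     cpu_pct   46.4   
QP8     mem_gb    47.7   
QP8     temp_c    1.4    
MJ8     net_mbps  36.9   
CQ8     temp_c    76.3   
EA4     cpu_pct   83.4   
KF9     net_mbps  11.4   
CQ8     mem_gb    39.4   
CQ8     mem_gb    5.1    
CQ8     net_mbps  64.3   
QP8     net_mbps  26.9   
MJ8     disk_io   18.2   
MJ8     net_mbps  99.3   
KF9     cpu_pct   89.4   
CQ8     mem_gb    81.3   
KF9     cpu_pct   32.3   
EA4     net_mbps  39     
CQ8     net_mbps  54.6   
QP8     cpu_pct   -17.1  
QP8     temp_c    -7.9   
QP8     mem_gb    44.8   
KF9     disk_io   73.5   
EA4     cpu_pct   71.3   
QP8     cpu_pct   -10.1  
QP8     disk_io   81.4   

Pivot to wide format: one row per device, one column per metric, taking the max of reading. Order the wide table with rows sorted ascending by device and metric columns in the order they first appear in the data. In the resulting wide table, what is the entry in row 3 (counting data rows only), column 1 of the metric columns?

80.8

With rows sorted ascending by device, row 3 is device=KF9. metric columns in first-appearance order: temp_c, net_mbps, disk_io, mem_gb, cpu_pct; column 1 is temp_c.
Long rows with device=KF9, metric=temp_c: max(80.8, 52.2, -2.6) = 80.8.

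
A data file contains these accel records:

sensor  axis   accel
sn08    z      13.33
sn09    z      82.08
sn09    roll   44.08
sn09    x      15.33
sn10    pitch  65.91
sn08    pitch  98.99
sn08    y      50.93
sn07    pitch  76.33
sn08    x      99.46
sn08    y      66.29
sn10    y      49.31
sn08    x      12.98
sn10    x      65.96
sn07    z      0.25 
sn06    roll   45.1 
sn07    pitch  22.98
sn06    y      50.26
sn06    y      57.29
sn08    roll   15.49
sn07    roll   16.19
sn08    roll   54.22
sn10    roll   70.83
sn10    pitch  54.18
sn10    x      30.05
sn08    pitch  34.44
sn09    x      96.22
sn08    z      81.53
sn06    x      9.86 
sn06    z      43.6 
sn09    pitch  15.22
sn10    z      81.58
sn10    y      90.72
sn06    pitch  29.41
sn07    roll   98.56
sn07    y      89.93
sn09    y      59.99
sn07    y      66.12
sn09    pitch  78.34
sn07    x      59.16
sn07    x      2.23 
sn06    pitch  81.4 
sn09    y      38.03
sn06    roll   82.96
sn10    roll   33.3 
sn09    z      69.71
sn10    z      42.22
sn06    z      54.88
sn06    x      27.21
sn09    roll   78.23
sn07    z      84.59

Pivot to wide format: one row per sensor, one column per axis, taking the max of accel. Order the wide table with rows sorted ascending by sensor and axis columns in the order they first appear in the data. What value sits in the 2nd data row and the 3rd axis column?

With rows sorted ascending by sensor, row 2 is sensor=sn07. axis columns in first-appearance order: z, roll, x, pitch, y; column 3 is x.
Long rows with sensor=sn07, axis=x: max(59.16, 2.23) = 59.16.

59.16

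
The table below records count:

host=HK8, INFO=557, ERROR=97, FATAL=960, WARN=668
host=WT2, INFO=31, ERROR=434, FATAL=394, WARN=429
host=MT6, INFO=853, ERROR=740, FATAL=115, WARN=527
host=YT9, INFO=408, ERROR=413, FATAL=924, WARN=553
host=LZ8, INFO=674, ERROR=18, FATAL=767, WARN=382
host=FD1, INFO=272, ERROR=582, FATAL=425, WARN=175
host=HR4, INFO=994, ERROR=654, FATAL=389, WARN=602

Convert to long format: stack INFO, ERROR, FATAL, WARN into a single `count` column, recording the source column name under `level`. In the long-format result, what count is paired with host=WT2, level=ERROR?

Unpivoting turns each (host, wide-column) pair into one long row.
The wide cell at row WT2, column ERROR holds 434, so the long row (WT2, ERROR) has count=434.

434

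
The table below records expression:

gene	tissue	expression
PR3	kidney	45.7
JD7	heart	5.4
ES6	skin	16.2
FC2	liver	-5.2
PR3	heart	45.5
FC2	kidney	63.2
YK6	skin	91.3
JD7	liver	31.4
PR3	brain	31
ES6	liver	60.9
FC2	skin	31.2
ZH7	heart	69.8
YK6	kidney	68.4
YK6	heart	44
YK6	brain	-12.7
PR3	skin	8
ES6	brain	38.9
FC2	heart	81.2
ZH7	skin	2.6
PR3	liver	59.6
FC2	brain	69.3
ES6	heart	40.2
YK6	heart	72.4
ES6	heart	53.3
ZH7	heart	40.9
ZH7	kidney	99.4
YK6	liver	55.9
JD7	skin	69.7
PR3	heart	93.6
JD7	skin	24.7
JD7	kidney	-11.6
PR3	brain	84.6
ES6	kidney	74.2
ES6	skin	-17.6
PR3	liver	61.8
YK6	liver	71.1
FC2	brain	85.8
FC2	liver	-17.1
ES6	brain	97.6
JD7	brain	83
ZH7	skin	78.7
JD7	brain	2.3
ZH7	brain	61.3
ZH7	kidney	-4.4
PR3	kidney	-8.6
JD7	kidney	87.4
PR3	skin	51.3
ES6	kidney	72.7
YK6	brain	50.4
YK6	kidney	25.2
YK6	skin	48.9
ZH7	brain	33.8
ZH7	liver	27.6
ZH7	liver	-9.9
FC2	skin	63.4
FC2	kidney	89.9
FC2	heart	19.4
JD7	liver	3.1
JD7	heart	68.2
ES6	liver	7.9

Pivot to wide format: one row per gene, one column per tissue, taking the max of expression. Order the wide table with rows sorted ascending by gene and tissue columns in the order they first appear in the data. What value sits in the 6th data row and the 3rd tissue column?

With rows sorted ascending by gene, row 6 is gene=ZH7. tissue columns in first-appearance order: kidney, heart, skin, liver, brain; column 3 is skin.
Long rows with gene=ZH7, tissue=skin: max(2.6, 78.7) = 78.7.

78.7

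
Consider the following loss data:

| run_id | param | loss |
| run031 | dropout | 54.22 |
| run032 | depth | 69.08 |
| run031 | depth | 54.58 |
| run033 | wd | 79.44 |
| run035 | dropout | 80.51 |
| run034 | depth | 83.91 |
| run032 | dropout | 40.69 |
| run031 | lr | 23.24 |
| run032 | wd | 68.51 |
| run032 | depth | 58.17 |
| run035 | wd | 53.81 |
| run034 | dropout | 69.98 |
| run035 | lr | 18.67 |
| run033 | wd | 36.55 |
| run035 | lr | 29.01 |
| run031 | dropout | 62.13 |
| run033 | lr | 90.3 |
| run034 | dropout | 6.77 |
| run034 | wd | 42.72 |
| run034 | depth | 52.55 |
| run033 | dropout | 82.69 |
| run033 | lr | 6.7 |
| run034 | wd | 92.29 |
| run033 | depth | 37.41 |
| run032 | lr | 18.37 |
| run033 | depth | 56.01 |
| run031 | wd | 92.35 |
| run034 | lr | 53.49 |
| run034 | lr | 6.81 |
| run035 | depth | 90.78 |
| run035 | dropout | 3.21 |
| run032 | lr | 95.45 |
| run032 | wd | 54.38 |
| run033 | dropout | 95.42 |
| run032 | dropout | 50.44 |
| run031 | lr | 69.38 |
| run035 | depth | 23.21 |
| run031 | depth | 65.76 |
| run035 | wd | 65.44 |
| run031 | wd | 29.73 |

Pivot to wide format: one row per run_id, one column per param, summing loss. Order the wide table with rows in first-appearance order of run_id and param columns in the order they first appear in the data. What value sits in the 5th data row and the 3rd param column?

With rows in first-appearance order of run_id, row 5 is run_id=run034. param columns in first-appearance order: dropout, depth, wd, lr; column 3 is wd.
Long rows with run_id=run034, param=wd: 42.72 + 92.29 = 135.01.

135.01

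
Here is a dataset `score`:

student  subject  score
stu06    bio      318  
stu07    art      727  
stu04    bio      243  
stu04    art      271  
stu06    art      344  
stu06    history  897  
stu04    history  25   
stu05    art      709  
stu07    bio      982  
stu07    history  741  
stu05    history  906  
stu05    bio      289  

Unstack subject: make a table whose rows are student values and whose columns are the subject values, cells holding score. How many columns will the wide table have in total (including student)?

4

1 column for student plus 3 distinct subject values → 4 columns.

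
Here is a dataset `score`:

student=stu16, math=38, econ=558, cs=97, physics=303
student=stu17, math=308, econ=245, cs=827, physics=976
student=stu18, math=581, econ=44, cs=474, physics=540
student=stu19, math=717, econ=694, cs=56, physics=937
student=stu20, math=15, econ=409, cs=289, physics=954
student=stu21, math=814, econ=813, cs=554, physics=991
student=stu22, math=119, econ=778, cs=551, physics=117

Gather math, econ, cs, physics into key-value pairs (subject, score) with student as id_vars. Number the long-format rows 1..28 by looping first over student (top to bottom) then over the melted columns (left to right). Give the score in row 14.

694

28 rows total (7 × 4). Row 14: index ⌊(14-1)/4⌋ = 3 into student → stu19; (14-1) mod 4 = 1 into the melted columns → econ.
So row 14 is (stu19, econ, 694); score = 694.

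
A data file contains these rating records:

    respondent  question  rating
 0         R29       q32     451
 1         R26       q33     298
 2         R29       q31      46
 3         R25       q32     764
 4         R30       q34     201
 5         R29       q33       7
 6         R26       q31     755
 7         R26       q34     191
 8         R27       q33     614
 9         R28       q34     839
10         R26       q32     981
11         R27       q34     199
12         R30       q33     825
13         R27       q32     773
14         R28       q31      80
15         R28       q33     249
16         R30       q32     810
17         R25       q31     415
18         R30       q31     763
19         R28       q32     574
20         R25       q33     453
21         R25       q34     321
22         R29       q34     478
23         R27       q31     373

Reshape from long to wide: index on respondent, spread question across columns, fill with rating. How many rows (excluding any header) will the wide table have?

6

6 distinct respondent values → 6 rows.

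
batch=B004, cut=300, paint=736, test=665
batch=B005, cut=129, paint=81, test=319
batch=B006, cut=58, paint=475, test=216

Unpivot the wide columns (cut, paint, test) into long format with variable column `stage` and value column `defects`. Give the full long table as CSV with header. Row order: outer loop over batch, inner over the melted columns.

batch,stage,defects
B004,cut,300
B004,paint,736
B004,test,665
B005,cut,129
B005,paint,81
B005,test,319
B006,cut,58
B006,paint,475
B006,test,216

Each (batch, column) pair becomes one row: 3 × 3 = 9 rows.
For example, (B004, cut) → defects=300.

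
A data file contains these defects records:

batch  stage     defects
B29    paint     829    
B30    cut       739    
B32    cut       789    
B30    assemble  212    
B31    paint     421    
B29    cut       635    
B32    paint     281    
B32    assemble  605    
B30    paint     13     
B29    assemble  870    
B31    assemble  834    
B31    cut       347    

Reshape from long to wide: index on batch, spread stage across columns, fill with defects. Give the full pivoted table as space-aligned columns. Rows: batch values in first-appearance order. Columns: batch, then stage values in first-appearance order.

batch  paint  cut  assemble
B29    829    635  870     
B30    13     739  212     
B32    281    789  605     
B31    421    347  834     

Columns: batch plus the 3 distinct stage values (paint, cut, assemble).
For example, row B29 column paint takes defects=829 from the long row (B29, paint).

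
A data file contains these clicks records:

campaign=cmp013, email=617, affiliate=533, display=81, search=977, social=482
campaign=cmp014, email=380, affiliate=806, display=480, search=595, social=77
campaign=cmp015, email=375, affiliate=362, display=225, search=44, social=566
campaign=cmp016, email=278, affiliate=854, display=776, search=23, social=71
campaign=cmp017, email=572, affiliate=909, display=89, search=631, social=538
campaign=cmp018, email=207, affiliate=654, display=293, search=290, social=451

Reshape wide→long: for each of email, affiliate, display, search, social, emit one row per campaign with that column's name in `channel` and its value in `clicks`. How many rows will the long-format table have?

30

6 campaign values × 5 melted columns = 30 rows.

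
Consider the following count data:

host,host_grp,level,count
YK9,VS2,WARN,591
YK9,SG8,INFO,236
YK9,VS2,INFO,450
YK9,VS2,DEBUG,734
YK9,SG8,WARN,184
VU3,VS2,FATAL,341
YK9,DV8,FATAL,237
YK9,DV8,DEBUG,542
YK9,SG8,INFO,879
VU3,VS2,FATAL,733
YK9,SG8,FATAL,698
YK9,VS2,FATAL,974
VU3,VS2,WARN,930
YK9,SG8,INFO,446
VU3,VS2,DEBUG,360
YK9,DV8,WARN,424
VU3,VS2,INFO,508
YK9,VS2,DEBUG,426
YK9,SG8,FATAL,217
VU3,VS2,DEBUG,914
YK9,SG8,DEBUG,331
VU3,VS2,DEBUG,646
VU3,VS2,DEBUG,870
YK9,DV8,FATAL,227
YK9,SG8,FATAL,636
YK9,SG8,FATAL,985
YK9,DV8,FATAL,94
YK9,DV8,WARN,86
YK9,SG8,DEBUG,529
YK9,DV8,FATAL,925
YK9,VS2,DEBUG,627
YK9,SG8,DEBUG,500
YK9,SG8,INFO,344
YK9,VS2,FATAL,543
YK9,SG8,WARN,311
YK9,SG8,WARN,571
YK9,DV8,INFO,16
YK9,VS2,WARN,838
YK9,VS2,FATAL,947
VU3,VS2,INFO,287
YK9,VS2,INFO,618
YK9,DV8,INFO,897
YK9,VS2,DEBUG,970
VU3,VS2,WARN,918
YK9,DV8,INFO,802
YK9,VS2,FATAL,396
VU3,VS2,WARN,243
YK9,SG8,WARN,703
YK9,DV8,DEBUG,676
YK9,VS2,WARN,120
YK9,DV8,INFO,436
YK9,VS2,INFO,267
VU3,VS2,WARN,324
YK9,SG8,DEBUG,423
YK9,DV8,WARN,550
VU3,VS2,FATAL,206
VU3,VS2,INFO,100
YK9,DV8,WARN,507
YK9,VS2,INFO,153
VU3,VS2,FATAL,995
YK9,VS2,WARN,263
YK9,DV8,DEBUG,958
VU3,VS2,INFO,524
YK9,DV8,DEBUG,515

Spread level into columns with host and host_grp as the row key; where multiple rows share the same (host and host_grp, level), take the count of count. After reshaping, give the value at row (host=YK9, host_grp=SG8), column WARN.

Rows with host=YK9, host_grp=SG8 and level=WARN: count values are 184, 311, 571, 703.
4 rows match — count = 4.

4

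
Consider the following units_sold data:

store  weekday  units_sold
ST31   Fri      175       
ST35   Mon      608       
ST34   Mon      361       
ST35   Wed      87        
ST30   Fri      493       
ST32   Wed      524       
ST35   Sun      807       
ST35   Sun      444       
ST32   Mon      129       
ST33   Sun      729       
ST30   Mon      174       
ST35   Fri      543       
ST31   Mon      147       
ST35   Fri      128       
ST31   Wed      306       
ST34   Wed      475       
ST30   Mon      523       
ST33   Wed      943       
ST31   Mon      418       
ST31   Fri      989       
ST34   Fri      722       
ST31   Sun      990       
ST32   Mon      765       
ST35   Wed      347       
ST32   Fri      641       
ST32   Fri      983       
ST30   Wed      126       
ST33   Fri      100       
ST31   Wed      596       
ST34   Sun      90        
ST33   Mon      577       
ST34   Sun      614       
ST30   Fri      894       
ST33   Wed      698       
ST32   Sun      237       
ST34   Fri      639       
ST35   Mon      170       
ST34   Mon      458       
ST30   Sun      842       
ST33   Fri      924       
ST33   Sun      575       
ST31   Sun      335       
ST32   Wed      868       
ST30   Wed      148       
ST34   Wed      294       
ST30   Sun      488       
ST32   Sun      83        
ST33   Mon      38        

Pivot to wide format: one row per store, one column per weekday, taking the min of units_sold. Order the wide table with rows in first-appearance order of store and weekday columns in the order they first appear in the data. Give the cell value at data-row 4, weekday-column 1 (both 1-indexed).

493

With rows in first-appearance order of store, row 4 is store=ST30. weekday columns in first-appearance order: Fri, Mon, Wed, Sun; column 1 is Fri.
Long rows with store=ST30, weekday=Fri: min(493, 894) = 493.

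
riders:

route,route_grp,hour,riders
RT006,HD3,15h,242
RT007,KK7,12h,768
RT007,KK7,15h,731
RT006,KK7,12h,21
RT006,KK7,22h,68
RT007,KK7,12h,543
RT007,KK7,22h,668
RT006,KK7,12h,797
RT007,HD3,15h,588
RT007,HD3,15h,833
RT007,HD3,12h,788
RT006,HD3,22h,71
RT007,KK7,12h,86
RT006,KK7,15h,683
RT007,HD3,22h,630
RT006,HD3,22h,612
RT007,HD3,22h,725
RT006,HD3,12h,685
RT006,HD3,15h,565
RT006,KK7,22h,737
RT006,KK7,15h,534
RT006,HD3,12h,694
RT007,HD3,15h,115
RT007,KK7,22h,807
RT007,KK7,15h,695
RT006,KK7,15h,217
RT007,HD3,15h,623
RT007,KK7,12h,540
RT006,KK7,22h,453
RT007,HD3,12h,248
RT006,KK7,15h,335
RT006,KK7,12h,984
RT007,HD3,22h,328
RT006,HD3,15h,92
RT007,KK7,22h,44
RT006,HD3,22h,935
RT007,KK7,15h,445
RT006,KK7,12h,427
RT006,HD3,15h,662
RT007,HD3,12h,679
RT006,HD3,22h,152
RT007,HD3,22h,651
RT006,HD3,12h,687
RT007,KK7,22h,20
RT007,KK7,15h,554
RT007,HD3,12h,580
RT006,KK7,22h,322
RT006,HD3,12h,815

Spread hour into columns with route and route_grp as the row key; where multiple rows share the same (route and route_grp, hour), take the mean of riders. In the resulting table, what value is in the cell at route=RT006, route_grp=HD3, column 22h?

442.50

Rows with route=RT006, route_grp=HD3 and hour=22h: riders values are 71, 612, 935, 152.
(71 + 612 + 935 + 152) / 4 = 442.50.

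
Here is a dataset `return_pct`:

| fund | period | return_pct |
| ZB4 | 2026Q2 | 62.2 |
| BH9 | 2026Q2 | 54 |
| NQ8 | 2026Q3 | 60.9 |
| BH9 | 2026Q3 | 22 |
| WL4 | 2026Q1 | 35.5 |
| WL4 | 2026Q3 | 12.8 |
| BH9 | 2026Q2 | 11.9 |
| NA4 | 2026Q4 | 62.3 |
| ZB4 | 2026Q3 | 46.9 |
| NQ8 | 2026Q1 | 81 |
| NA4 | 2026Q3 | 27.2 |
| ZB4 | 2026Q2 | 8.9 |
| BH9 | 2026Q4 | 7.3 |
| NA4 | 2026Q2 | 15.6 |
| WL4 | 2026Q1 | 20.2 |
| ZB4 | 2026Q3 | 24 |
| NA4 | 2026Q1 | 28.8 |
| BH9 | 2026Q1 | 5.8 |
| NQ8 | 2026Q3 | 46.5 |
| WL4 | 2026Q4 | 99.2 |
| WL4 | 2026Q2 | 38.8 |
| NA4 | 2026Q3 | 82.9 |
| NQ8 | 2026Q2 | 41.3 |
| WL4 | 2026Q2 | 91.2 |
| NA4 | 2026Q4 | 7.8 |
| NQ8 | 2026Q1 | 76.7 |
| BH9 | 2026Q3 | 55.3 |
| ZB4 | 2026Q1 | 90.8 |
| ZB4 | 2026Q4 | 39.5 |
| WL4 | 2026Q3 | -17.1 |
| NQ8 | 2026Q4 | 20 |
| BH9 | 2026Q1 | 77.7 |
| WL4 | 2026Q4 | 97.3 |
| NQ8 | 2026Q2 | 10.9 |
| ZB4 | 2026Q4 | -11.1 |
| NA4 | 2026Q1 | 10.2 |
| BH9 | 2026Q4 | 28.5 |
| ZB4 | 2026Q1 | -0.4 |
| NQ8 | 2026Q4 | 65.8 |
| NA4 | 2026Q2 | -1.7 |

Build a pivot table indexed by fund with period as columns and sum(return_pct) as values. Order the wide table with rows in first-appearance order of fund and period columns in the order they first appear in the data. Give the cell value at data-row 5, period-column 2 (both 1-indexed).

With rows in first-appearance order of fund, row 5 is fund=NA4. period columns in first-appearance order: 2026Q2, 2026Q3, 2026Q1, 2026Q4; column 2 is 2026Q3.
Long rows with fund=NA4, period=2026Q3: 27.2 + 82.9 = 110.1.

110.1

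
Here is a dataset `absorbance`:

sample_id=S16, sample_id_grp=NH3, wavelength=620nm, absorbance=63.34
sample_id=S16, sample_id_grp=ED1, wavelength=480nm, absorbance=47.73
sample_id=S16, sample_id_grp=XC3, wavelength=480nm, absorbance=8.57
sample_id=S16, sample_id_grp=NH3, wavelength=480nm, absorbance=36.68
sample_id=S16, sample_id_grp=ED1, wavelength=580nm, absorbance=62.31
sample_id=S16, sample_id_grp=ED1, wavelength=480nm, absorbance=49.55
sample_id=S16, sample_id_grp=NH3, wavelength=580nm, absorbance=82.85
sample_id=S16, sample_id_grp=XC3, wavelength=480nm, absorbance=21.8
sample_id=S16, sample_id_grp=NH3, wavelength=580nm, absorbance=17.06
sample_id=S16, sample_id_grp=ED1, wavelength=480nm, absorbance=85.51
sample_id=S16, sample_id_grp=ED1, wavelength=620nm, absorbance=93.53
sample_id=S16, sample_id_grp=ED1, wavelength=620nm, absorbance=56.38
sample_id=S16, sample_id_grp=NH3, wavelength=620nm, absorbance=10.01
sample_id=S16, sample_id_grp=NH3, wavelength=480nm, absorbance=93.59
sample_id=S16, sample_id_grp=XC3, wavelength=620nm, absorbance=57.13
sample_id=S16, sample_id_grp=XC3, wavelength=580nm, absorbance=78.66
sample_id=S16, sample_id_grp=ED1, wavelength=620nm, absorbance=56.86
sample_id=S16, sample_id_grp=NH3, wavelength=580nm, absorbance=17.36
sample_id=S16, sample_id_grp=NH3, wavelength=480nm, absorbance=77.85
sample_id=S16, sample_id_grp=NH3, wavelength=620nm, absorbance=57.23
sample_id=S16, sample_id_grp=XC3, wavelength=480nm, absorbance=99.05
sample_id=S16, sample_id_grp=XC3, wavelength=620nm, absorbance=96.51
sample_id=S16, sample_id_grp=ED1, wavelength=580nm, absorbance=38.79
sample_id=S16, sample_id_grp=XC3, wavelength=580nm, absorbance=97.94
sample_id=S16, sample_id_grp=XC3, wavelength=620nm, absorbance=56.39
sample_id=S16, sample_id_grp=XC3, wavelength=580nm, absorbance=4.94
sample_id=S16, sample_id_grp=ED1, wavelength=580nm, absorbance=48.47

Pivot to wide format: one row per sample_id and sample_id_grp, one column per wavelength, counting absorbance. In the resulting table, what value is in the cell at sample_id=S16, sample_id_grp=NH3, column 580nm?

3

Rows with sample_id=S16, sample_id_grp=NH3 and wavelength=580nm: absorbance values are 82.85, 17.06, 17.36.
3 rows match — count = 3.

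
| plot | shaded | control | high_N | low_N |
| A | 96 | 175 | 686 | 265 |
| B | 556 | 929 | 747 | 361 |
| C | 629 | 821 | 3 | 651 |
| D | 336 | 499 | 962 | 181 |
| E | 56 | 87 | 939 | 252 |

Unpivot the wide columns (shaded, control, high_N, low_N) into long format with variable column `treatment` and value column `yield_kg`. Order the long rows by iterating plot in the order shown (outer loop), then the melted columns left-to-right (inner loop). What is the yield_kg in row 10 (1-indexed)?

821

20 rows total (5 × 4). Row 10: index ⌊(10-1)/4⌋ = 2 into plot → C; (10-1) mod 4 = 1 into the melted columns → control.
So row 10 is (C, control, 821); yield_kg = 821.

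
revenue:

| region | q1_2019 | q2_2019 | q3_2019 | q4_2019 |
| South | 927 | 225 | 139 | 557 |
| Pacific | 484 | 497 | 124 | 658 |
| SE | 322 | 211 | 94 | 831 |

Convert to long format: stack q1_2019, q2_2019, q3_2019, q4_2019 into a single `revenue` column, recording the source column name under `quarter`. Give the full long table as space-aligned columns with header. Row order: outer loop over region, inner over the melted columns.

Each (region, column) pair becomes one row: 3 × 4 = 12 rows.
For example, (South, q1_2019) → revenue=927.

region   quarter  revenue
South    q1_2019  927    
South    q2_2019  225    
South    q3_2019  139    
South    q4_2019  557    
Pacific  q1_2019  484    
Pacific  q2_2019  497    
Pacific  q3_2019  124    
Pacific  q4_2019  658    
SE       q1_2019  322    
SE       q2_2019  211    
SE       q3_2019  94     
SE       q4_2019  831    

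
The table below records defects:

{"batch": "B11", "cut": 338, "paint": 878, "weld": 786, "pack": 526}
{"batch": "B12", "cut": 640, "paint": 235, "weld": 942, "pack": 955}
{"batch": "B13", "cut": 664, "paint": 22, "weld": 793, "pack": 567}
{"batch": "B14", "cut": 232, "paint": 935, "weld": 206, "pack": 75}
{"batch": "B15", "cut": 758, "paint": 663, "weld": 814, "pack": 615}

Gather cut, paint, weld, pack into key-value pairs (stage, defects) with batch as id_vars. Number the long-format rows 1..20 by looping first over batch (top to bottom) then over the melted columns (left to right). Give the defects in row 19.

814

20 rows total (5 × 4). Row 19: index ⌊(19-1)/4⌋ = 4 into batch → B15; (19-1) mod 4 = 2 into the melted columns → weld.
So row 19 is (B15, weld, 814); defects = 814.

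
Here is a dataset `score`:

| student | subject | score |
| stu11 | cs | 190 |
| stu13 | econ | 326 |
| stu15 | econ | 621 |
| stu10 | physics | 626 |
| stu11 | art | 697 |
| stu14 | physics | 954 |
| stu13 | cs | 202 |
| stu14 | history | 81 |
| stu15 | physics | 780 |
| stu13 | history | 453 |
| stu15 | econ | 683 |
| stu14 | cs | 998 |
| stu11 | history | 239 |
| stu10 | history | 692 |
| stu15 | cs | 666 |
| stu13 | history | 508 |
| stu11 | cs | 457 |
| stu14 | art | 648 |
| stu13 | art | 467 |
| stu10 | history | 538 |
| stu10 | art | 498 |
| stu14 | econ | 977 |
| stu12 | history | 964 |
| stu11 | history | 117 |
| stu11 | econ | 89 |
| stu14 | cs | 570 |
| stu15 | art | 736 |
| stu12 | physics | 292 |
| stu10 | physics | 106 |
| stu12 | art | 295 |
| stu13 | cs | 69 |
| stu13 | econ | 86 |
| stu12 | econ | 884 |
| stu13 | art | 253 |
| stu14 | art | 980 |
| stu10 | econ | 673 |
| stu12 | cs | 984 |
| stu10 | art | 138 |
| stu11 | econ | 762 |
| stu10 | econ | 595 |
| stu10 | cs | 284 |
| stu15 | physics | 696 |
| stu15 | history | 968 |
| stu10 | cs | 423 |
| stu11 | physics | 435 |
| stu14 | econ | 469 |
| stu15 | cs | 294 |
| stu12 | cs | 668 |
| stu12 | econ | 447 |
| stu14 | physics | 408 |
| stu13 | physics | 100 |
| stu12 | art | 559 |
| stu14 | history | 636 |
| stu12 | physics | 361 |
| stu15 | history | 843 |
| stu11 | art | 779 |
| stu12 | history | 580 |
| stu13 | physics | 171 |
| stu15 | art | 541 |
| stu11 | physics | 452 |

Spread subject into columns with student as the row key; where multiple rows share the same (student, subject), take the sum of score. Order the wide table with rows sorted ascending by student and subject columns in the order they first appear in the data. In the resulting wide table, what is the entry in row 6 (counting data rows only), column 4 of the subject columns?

With rows sorted ascending by student, row 6 is student=stu15. subject columns in first-appearance order: cs, econ, physics, art, history; column 4 is art.
Long rows with student=stu15, subject=art: 736 + 541 = 1277.

1277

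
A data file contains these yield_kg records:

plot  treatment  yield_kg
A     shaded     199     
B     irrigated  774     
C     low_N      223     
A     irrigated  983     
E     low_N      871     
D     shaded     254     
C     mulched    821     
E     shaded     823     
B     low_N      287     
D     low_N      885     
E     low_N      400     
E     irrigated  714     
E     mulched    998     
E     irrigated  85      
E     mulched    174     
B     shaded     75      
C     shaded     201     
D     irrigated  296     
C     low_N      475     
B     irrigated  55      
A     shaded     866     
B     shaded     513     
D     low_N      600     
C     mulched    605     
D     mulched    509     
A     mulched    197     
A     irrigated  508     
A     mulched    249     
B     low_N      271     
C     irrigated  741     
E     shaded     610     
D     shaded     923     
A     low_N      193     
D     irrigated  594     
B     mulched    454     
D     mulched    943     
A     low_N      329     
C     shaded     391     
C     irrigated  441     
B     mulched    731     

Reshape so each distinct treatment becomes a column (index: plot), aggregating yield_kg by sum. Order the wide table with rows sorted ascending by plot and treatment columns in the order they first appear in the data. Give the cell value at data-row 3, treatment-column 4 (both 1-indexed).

1426

With rows sorted ascending by plot, row 3 is plot=C. treatment columns in first-appearance order: shaded, irrigated, low_N, mulched; column 4 is mulched.
Long rows with plot=C, treatment=mulched: 821 + 605 = 1426.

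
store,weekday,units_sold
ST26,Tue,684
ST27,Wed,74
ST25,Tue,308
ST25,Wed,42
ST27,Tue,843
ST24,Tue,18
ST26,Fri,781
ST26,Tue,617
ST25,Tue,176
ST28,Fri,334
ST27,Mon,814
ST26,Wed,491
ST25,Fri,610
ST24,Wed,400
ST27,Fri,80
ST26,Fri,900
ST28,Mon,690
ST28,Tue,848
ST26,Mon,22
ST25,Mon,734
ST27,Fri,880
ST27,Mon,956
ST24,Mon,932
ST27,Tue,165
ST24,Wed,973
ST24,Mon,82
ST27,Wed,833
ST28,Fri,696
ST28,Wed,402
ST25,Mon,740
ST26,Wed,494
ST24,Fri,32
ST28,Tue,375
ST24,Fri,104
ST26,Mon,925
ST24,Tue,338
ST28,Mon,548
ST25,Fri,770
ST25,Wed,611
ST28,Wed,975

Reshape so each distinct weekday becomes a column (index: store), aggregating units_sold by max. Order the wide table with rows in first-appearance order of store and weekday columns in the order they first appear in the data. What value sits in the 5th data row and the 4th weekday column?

With rows in first-appearance order of store, row 5 is store=ST28. weekday columns in first-appearance order: Tue, Wed, Fri, Mon; column 4 is Mon.
Long rows with store=ST28, weekday=Mon: max(690, 548) = 690.

690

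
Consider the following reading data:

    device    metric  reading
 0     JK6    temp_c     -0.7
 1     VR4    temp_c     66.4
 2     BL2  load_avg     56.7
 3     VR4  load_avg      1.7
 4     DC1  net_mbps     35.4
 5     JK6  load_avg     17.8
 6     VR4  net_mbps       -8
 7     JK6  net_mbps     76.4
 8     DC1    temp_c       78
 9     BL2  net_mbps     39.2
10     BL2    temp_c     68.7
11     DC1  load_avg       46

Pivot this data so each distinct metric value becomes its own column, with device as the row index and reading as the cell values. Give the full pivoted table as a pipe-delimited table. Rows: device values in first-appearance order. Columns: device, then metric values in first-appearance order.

Columns: device plus the 3 distinct metric values (temp_c, load_avg, net_mbps).
For example, row JK6 column temp_c takes reading=-0.7 from the long row (JK6, temp_c).

| device | temp_c | load_avg | net_mbps |
| JK6 | -0.7 | 17.8 | 76.4 |
| VR4 | 66.4 | 1.7 | -8 |
| BL2 | 68.7 | 56.7 | 39.2 |
| DC1 | 78 | 46 | 35.4 |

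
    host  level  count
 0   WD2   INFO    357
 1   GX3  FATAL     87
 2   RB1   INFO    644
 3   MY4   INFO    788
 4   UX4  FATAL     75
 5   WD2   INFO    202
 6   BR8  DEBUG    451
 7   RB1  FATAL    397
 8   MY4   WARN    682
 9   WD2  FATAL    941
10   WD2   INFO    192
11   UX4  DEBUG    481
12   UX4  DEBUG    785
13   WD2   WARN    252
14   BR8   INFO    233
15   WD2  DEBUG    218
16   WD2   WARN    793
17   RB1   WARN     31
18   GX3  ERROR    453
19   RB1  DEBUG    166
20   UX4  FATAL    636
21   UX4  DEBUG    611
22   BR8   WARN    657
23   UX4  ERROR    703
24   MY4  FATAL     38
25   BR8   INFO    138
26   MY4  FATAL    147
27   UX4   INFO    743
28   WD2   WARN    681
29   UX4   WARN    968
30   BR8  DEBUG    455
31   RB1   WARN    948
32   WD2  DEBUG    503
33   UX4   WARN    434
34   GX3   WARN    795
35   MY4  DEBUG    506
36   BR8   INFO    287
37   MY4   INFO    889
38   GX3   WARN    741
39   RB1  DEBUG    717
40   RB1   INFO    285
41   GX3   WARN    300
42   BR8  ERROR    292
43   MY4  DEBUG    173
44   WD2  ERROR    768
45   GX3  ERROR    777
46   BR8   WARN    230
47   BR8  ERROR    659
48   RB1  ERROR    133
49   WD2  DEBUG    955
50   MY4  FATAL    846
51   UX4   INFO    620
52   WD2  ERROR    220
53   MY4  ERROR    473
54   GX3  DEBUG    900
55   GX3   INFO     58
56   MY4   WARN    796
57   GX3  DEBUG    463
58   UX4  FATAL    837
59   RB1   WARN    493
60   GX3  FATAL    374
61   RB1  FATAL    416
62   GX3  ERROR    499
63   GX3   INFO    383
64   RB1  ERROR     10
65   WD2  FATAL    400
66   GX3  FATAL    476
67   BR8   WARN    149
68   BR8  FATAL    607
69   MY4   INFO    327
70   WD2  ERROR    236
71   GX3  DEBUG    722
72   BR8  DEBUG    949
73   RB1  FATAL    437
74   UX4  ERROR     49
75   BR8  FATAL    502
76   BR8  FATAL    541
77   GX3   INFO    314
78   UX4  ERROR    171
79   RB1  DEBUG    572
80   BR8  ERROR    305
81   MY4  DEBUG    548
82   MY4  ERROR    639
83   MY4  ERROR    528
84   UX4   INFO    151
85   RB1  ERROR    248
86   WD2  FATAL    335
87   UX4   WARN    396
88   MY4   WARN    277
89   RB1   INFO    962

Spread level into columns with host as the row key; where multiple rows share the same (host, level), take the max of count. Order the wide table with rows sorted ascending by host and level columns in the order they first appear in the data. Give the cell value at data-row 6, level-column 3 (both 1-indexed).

With rows sorted ascending by host, row 6 is host=WD2. level columns in first-appearance order: INFO, FATAL, DEBUG, WARN, ERROR; column 3 is DEBUG.
Long rows with host=WD2, level=DEBUG: max(218, 503, 955) = 955.

955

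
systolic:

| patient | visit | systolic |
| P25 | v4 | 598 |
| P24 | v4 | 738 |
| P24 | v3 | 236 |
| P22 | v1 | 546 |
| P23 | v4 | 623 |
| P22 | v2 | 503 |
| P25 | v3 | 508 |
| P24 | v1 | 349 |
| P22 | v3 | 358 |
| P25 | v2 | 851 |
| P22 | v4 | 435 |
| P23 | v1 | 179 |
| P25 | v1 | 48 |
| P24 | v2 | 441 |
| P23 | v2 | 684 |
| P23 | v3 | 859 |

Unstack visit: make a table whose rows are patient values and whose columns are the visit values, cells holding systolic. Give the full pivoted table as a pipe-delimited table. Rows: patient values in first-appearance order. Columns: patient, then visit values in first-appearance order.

Columns: patient plus the 4 distinct visit values (v4, v3, v1, v2).
For example, row P25 column v4 takes systolic=598 from the long row (P25, v4).

| patient | v4 | v3 | v1 | v2 |
| P25 | 598 | 508 | 48 | 851 |
| P24 | 738 | 236 | 349 | 441 |
| P22 | 435 | 358 | 546 | 503 |
| P23 | 623 | 859 | 179 | 684 |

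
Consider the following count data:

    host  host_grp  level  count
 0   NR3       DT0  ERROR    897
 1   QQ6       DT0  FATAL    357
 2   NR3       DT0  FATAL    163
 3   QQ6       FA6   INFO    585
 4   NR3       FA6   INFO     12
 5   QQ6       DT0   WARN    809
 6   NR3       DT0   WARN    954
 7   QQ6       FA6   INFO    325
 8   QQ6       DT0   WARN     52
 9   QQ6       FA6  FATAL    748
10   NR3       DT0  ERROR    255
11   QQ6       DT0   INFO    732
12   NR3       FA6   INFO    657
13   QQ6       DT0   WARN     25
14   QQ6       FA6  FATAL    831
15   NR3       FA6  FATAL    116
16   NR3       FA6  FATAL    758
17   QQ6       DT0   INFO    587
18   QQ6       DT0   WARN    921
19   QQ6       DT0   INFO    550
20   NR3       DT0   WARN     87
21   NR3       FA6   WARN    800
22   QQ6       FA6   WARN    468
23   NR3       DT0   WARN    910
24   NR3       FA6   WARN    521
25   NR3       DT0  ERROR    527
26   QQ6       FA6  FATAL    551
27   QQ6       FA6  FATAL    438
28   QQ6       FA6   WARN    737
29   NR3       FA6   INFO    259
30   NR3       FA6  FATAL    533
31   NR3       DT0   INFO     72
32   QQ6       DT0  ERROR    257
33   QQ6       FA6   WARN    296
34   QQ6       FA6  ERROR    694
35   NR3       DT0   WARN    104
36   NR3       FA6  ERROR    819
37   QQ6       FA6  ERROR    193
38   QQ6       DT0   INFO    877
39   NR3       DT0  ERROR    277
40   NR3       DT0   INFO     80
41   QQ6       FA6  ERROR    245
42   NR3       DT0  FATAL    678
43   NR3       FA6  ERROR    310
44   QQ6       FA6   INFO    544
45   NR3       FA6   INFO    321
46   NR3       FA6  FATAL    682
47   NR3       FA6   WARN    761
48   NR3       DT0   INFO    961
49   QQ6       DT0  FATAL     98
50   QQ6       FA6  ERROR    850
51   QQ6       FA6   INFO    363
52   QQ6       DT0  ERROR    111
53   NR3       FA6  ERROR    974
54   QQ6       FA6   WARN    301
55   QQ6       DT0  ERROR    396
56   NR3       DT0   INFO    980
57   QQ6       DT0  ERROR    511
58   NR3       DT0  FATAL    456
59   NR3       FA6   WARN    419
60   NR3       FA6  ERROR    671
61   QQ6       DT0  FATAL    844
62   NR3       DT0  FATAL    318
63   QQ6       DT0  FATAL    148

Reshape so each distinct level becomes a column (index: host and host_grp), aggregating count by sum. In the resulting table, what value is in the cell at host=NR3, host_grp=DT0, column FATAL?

Rows with host=NR3, host_grp=DT0 and level=FATAL: count values are 163, 678, 456, 318.
163 + 678 + 456 + 318 = 1615.

1615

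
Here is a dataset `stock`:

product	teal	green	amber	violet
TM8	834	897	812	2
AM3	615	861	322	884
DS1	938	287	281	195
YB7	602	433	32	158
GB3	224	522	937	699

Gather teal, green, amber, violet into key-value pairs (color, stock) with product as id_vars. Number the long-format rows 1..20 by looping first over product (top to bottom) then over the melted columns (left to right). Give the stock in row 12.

195

20 rows total (5 × 4). Row 12: index ⌊(12-1)/4⌋ = 2 into product → DS1; (12-1) mod 4 = 3 into the melted columns → violet.
So row 12 is (DS1, violet, 195); stock = 195.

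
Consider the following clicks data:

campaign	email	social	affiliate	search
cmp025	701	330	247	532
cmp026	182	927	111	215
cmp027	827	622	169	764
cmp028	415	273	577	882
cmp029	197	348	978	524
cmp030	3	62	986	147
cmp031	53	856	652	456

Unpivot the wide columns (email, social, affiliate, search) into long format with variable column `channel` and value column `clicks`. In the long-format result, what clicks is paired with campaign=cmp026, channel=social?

927

Unpivoting turns each (campaign, wide-column) pair into one long row.
The wide cell at row cmp026, column social holds 927, so the long row (cmp026, social) has clicks=927.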